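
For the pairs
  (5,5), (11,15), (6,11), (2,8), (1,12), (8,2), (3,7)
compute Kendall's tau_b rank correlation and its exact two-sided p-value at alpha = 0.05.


Step 1: Enumerate the 21 unordered pairs (i,j) with i<j and classify each by sign(x_j-x_i) * sign(y_j-y_i).
  (1,2):dx=+6,dy=+10->C; (1,3):dx=+1,dy=+6->C; (1,4):dx=-3,dy=+3->D; (1,5):dx=-4,dy=+7->D
  (1,6):dx=+3,dy=-3->D; (1,7):dx=-2,dy=+2->D; (2,3):dx=-5,dy=-4->C; (2,4):dx=-9,dy=-7->C
  (2,5):dx=-10,dy=-3->C; (2,6):dx=-3,dy=-13->C; (2,7):dx=-8,dy=-8->C; (3,4):dx=-4,dy=-3->C
  (3,5):dx=-5,dy=+1->D; (3,6):dx=+2,dy=-9->D; (3,7):dx=-3,dy=-4->C; (4,5):dx=-1,dy=+4->D
  (4,6):dx=+6,dy=-6->D; (4,7):dx=+1,dy=-1->D; (5,6):dx=+7,dy=-10->D; (5,7):dx=+2,dy=-5->D
  (6,7):dx=-5,dy=+5->D
Step 2: C = 9, D = 12, total pairs = 21.
Step 3: tau = (C - D)/(n(n-1)/2) = (9 - 12)/21 = -0.142857.
Step 4: Exact two-sided p-value (enumerate n! = 5040 permutations of y under H0): p = 0.772619.
Step 5: alpha = 0.05. fail to reject H0.

tau_b = -0.1429 (C=9, D=12), p = 0.772619, fail to reject H0.


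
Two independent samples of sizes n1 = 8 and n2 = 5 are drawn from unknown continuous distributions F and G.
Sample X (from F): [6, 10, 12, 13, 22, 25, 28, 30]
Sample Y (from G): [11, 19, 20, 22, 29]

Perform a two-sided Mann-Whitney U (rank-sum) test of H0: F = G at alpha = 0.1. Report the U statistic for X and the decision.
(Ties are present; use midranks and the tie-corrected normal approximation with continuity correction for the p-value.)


Step 1: Combine and sort all 13 observations; assign midranks.
sorted (value, group): (6,X), (10,X), (11,Y), (12,X), (13,X), (19,Y), (20,Y), (22,X), (22,Y), (25,X), (28,X), (29,Y), (30,X)
ranks: 6->1, 10->2, 11->3, 12->4, 13->5, 19->6, 20->7, 22->8.5, 22->8.5, 25->10, 28->11, 29->12, 30->13
Step 2: Rank sum for X: R1 = 1 + 2 + 4 + 5 + 8.5 + 10 + 11 + 13 = 54.5.
Step 3: U_X = R1 - n1(n1+1)/2 = 54.5 - 8*9/2 = 54.5 - 36 = 18.5.
       U_Y = n1*n2 - U_X = 40 - 18.5 = 21.5.
Step 4: Ties are present, so use the tie-corrected normal approximation (with continuity correction) for the p-value.
Step 5: p-value = 0.883458; compare to alpha = 0.1. fail to reject H0.

U_X = 18.5, p = 0.883458, fail to reject H0 at alpha = 0.1.


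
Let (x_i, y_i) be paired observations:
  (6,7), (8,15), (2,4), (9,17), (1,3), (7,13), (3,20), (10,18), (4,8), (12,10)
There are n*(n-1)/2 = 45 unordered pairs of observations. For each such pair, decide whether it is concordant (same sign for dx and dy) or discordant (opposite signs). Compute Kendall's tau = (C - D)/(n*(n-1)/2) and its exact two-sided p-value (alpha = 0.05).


Step 1: Enumerate the 45 unordered pairs (i,j) with i<j and classify each by sign(x_j-x_i) * sign(y_j-y_i).
  (1,2):dx=+2,dy=+8->C; (1,3):dx=-4,dy=-3->C; (1,4):dx=+3,dy=+10->C; (1,5):dx=-5,dy=-4->C
  (1,6):dx=+1,dy=+6->C; (1,7):dx=-3,dy=+13->D; (1,8):dx=+4,dy=+11->C; (1,9):dx=-2,dy=+1->D
  (1,10):dx=+6,dy=+3->C; (2,3):dx=-6,dy=-11->C; (2,4):dx=+1,dy=+2->C; (2,5):dx=-7,dy=-12->C
  (2,6):dx=-1,dy=-2->C; (2,7):dx=-5,dy=+5->D; (2,8):dx=+2,dy=+3->C; (2,9):dx=-4,dy=-7->C
  (2,10):dx=+4,dy=-5->D; (3,4):dx=+7,dy=+13->C; (3,5):dx=-1,dy=-1->C; (3,6):dx=+5,dy=+9->C
  (3,7):dx=+1,dy=+16->C; (3,8):dx=+8,dy=+14->C; (3,9):dx=+2,dy=+4->C; (3,10):dx=+10,dy=+6->C
  (4,5):dx=-8,dy=-14->C; (4,6):dx=-2,dy=-4->C; (4,7):dx=-6,dy=+3->D; (4,8):dx=+1,dy=+1->C
  (4,9):dx=-5,dy=-9->C; (4,10):dx=+3,dy=-7->D; (5,6):dx=+6,dy=+10->C; (5,7):dx=+2,dy=+17->C
  (5,8):dx=+9,dy=+15->C; (5,9):dx=+3,dy=+5->C; (5,10):dx=+11,dy=+7->C; (6,7):dx=-4,dy=+7->D
  (6,8):dx=+3,dy=+5->C; (6,9):dx=-3,dy=-5->C; (6,10):dx=+5,dy=-3->D; (7,8):dx=+7,dy=-2->D
  (7,9):dx=+1,dy=-12->D; (7,10):dx=+9,dy=-10->D; (8,9):dx=-6,dy=-10->C; (8,10):dx=+2,dy=-8->D
  (9,10):dx=+8,dy=+2->C
Step 2: C = 33, D = 12, total pairs = 45.
Step 3: tau = (C - D)/(n(n-1)/2) = (33 - 12)/45 = 0.466667.
Step 4: Exact two-sided p-value (enumerate n! = 3628800 permutations of y under H0): p = 0.072550.
Step 5: alpha = 0.05. fail to reject H0.

tau_b = 0.4667 (C=33, D=12), p = 0.072550, fail to reject H0.


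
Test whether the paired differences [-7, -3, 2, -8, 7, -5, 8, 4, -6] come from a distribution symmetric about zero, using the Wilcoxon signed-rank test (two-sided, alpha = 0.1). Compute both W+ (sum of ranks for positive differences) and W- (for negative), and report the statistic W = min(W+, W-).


Step 1: Drop any zero differences (none here) and take |d_i|.
|d| = [7, 3, 2, 8, 7, 5, 8, 4, 6]
Step 2: Midrank |d_i| (ties get averaged ranks).
ranks: |7|->6.5, |3|->2, |2|->1, |8|->8.5, |7|->6.5, |5|->4, |8|->8.5, |4|->3, |6|->5
Step 3: Attach original signs; sum ranks with positive sign and with negative sign.
W+ = 1 + 6.5 + 8.5 + 3 = 19
W- = 6.5 + 2 + 8.5 + 4 + 5 = 26
(Check: W+ + W- = 45 should equal n(n+1)/2 = 45.)
Step 4: Test statistic W = min(W+, W-) = 19.
Step 5: Ties in |d|, so use the tie-corrected normal approximation.
        E[W] = n(n+1)/4 = 9*10/4 = 22.5.
        Tie groups: |d|=7 (t=2), |d|=8 (t=2); sum(t^3 - t) = 12.
        Var[W] = n(n+1)(2n+1)/24 - sum(t^3-t)/48 = 1710/24 - 12/48 = 71.
        z = (W - E[W]) / sqrt(Var[W]) = (19 - 22.5) / 8.4261 = -0.4154.
        Two-sided p = 2*Phi(z) = 0.677868.
Step 6: alpha = 0.1. fail to reject H0.

W+ = 19, W- = 26, W = min = 19, p = 0.677868, fail to reject H0.


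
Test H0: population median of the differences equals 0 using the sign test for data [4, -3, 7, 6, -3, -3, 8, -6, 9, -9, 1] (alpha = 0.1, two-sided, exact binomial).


Step 1: Discard zero differences. Original n = 11; n_eff = number of nonzero differences = 11.
Nonzero differences (with sign): +4, -3, +7, +6, -3, -3, +8, -6, +9, -9, +1
Step 2: Count signs: positive = 6, negative = 5.
Step 3: Under H0: P(positive) = 0.5, so the number of positives S ~ Bin(11, 0.5).
Step 4: Two-sided exact p-value = sum of Bin(11,0.5) probabilities at or below the observed probability = 1.000000.
Step 5: alpha = 0.1. fail to reject H0.

n_eff = 11, pos = 6, neg = 5, p = 1.000000, fail to reject H0.


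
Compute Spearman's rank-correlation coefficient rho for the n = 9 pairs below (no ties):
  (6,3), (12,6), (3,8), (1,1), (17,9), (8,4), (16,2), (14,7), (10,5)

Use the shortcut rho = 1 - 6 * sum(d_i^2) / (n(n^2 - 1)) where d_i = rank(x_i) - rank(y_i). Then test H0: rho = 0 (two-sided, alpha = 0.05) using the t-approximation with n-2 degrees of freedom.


Step 1: Rank x and y separately (midranks; no ties here).
rank(x): 6->3, 12->6, 3->2, 1->1, 17->9, 8->4, 16->8, 14->7, 10->5
rank(y): 3->3, 6->6, 8->8, 1->1, 9->9, 4->4, 2->2, 7->7, 5->5
Step 2: d_i = R_x(i) - R_y(i); compute d_i^2.
  (3-3)^2=0, (6-6)^2=0, (2-8)^2=36, (1-1)^2=0, (9-9)^2=0, (4-4)^2=0, (8-2)^2=36, (7-7)^2=0, (5-5)^2=0
sum(d^2) = 72.
Step 3: rho = 1 - 6*72 / (9*(9^2 - 1)) = 1 - 432/720 = 0.400000.
Step 4: Under H0, t = rho * sqrt((n-2)/(1-rho^2)) = 1.1547 ~ t(7).
Step 5: Two-sided p-value from the t-distribution with 7 df = 0.286105.
Step 6: alpha = 0.05. fail to reject H0.

rho = 0.4000, p = 0.286105, fail to reject H0 at alpha = 0.05.


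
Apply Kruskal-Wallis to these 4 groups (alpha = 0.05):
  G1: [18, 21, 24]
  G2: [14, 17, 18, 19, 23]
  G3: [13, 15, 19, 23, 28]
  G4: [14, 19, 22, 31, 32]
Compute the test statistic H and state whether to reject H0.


Step 1: Combine all N = 18 observations and assign midranks.
sorted (value, group, rank): (13,G3,1), (14,G2,2.5), (14,G4,2.5), (15,G3,4), (17,G2,5), (18,G1,6.5), (18,G2,6.5), (19,G2,9), (19,G3,9), (19,G4,9), (21,G1,11), (22,G4,12), (23,G2,13.5), (23,G3,13.5), (24,G1,15), (28,G3,16), (31,G4,17), (32,G4,18)
Step 2: Sum ranks within each group.
R_1 = 32.5 (n_1 = 3)
R_2 = 36.5 (n_2 = 5)
R_3 = 43.5 (n_3 = 5)
R_4 = 58.5 (n_4 = 5)
Step 3: H = 12/(N(N+1)) * sum(R_i^2/n_i) - 3(N+1)
     = 12/(18*19) * (32.5^2/3 + 36.5^2/5 + 43.5^2/5 + 58.5^2/5) - 3*19
     = 0.035088 * 1681.43 - 57
     = 1.997661.
Step 4: Ties present; correction factor C = 1 - 42/(18^3 - 18) = 0.992776. Corrected H = 1.997661 / 0.992776 = 2.012197.
Step 5: Under H0, H ~ chi^2(3); p-value = 0.569879.
Step 6: alpha = 0.05. fail to reject H0.

H = 2.0122, df = 3, p = 0.569879, fail to reject H0.


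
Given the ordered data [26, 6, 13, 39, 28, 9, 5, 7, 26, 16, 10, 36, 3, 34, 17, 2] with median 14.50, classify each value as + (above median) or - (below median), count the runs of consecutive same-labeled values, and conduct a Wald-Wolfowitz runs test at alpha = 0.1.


Step 1: Compute median = 14.50; label A = above, B = below.
Labels in order: ABBAABBBAABABAAB  (n_A = 8, n_B = 8)
Step 2: Count runs R = 10.
Step 3: Under H0 (random ordering), E[R] = 2*n_A*n_B/(n_A+n_B) + 1 = 2*8*8/16 + 1 = 9.0000.
        Var[R] = 2*n_A*n_B*(2*n_A*n_B - n_A - n_B) / ((n_A+n_B)^2 * (n_A+n_B-1)) = 14336/3840 = 3.7333.
        SD[R] = 1.9322.
Step 4: Continuity-corrected z = (R - 0.5 - E[R]) / SD[R] = (10 - 0.5 - 9.0000) / 1.9322 = 0.2588.
Step 5: Two-sided p-value via normal approximation = 2*(1 - Phi(|z|)) = 0.795809.
Step 6: alpha = 0.1. fail to reject H0.

R = 10, z = 0.2588, p = 0.795809, fail to reject H0.


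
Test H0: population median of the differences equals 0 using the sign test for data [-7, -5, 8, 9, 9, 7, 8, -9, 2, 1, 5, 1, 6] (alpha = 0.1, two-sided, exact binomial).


Step 1: Discard zero differences. Original n = 13; n_eff = number of nonzero differences = 13.
Nonzero differences (with sign): -7, -5, +8, +9, +9, +7, +8, -9, +2, +1, +5, +1, +6
Step 2: Count signs: positive = 10, negative = 3.
Step 3: Under H0: P(positive) = 0.5, so the number of positives S ~ Bin(13, 0.5).
Step 4: Two-sided exact p-value = sum of Bin(13,0.5) probabilities at or below the observed probability = 0.092285.
Step 5: alpha = 0.1. reject H0.

n_eff = 13, pos = 10, neg = 3, p = 0.092285, reject H0.


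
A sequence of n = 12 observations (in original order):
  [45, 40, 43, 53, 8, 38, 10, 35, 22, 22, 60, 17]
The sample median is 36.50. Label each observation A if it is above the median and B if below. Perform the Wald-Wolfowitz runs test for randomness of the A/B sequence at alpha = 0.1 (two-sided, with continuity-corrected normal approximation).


Step 1: Compute median = 36.50; label A = above, B = below.
Labels in order: AAAABABBBBAB  (n_A = 6, n_B = 6)
Step 2: Count runs R = 6.
Step 3: Under H0 (random ordering), E[R] = 2*n_A*n_B/(n_A+n_B) + 1 = 2*6*6/12 + 1 = 7.0000.
        Var[R] = 2*n_A*n_B*(2*n_A*n_B - n_A - n_B) / ((n_A+n_B)^2 * (n_A+n_B-1)) = 4320/1584 = 2.7273.
        SD[R] = 1.6514.
Step 4: Continuity-corrected z = (R + 0.5 - E[R]) / SD[R] = (6 + 0.5 - 7.0000) / 1.6514 = -0.3028.
Step 5: Two-sided p-value via normal approximation = 2*(1 - Phi(|z|)) = 0.762069.
Step 6: alpha = 0.1. fail to reject H0.

R = 6, z = -0.3028, p = 0.762069, fail to reject H0.


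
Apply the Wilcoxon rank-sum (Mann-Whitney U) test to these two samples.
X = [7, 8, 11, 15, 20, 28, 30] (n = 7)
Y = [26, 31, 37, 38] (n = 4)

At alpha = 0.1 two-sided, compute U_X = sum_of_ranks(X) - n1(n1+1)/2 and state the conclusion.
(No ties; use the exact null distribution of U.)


Step 1: Combine and sort all 11 observations; assign midranks.
sorted (value, group): (7,X), (8,X), (11,X), (15,X), (20,X), (26,Y), (28,X), (30,X), (31,Y), (37,Y), (38,Y)
ranks: 7->1, 8->2, 11->3, 15->4, 20->5, 26->6, 28->7, 30->8, 31->9, 37->10, 38->11
Step 2: Rank sum for X: R1 = 1 + 2 + 3 + 4 + 5 + 7 + 8 = 30.
Step 3: U_X = R1 - n1(n1+1)/2 = 30 - 7*8/2 = 30 - 28 = 2.
       U_Y = n1*n2 - U_X = 28 - 2 = 26.
Step 4: No ties, so the exact null distribution of U (based on enumerating the C(11,7) = 330 equally likely rank assignments) gives the two-sided p-value.
Step 5: p-value = 0.024242; compare to alpha = 0.1. reject H0.

U_X = 2, p = 0.024242, reject H0 at alpha = 0.1.


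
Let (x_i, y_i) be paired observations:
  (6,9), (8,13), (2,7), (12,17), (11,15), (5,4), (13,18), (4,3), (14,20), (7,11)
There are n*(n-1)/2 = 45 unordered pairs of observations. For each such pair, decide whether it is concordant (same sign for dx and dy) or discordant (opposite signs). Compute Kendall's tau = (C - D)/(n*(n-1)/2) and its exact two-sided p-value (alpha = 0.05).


Step 1: Enumerate the 45 unordered pairs (i,j) with i<j and classify each by sign(x_j-x_i) * sign(y_j-y_i).
  (1,2):dx=+2,dy=+4->C; (1,3):dx=-4,dy=-2->C; (1,4):dx=+6,dy=+8->C; (1,5):dx=+5,dy=+6->C
  (1,6):dx=-1,dy=-5->C; (1,7):dx=+7,dy=+9->C; (1,8):dx=-2,dy=-6->C; (1,9):dx=+8,dy=+11->C
  (1,10):dx=+1,dy=+2->C; (2,3):dx=-6,dy=-6->C; (2,4):dx=+4,dy=+4->C; (2,5):dx=+3,dy=+2->C
  (2,6):dx=-3,dy=-9->C; (2,7):dx=+5,dy=+5->C; (2,8):dx=-4,dy=-10->C; (2,9):dx=+6,dy=+7->C
  (2,10):dx=-1,dy=-2->C; (3,4):dx=+10,dy=+10->C; (3,5):dx=+9,dy=+8->C; (3,6):dx=+3,dy=-3->D
  (3,7):dx=+11,dy=+11->C; (3,8):dx=+2,dy=-4->D; (3,9):dx=+12,dy=+13->C; (3,10):dx=+5,dy=+4->C
  (4,5):dx=-1,dy=-2->C; (4,6):dx=-7,dy=-13->C; (4,7):dx=+1,dy=+1->C; (4,8):dx=-8,dy=-14->C
  (4,9):dx=+2,dy=+3->C; (4,10):dx=-5,dy=-6->C; (5,6):dx=-6,dy=-11->C; (5,7):dx=+2,dy=+3->C
  (5,8):dx=-7,dy=-12->C; (5,9):dx=+3,dy=+5->C; (5,10):dx=-4,dy=-4->C; (6,7):dx=+8,dy=+14->C
  (6,8):dx=-1,dy=-1->C; (6,9):dx=+9,dy=+16->C; (6,10):dx=+2,dy=+7->C; (7,8):dx=-9,dy=-15->C
  (7,9):dx=+1,dy=+2->C; (7,10):dx=-6,dy=-7->C; (8,9):dx=+10,dy=+17->C; (8,10):dx=+3,dy=+8->C
  (9,10):dx=-7,dy=-9->C
Step 2: C = 43, D = 2, total pairs = 45.
Step 3: tau = (C - D)/(n(n-1)/2) = (43 - 2)/45 = 0.911111.
Step 4: Exact two-sided p-value (enumerate n! = 3628800 permutations of y under H0): p = 0.000030.
Step 5: alpha = 0.05. reject H0.

tau_b = 0.9111 (C=43, D=2), p = 0.000030, reject H0.


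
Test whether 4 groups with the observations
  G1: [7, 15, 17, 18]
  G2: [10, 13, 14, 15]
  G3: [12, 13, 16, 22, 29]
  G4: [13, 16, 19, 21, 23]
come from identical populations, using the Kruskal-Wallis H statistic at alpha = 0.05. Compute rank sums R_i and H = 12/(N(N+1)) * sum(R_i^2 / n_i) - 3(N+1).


Step 1: Combine all N = 18 observations and assign midranks.
sorted (value, group, rank): (7,G1,1), (10,G2,2), (12,G3,3), (13,G2,5), (13,G3,5), (13,G4,5), (14,G2,7), (15,G1,8.5), (15,G2,8.5), (16,G3,10.5), (16,G4,10.5), (17,G1,12), (18,G1,13), (19,G4,14), (21,G4,15), (22,G3,16), (23,G4,17), (29,G3,18)
Step 2: Sum ranks within each group.
R_1 = 34.5 (n_1 = 4)
R_2 = 22.5 (n_2 = 4)
R_3 = 52.5 (n_3 = 5)
R_4 = 61.5 (n_4 = 5)
Step 3: H = 12/(N(N+1)) * sum(R_i^2/n_i) - 3(N+1)
     = 12/(18*19) * (34.5^2/4 + 22.5^2/4 + 52.5^2/5 + 61.5^2/5) - 3*19
     = 0.035088 * 1731.83 - 57
     = 3.765789.
Step 4: Ties present; correction factor C = 1 - 36/(18^3 - 18) = 0.993808. Corrected H = 3.765789 / 0.993808 = 3.789252.
Step 5: Under H0, H ~ chi^2(3); p-value = 0.285139.
Step 6: alpha = 0.05. fail to reject H0.

H = 3.7893, df = 3, p = 0.285139, fail to reject H0.


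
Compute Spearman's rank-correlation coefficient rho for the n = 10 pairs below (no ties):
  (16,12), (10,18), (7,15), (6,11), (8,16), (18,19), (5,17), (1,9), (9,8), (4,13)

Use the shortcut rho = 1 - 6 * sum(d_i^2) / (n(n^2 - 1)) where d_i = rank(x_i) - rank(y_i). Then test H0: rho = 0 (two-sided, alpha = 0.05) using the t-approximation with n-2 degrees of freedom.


Step 1: Rank x and y separately (midranks; no ties here).
rank(x): 16->9, 10->8, 7->5, 6->4, 8->6, 18->10, 5->3, 1->1, 9->7, 4->2
rank(y): 12->4, 18->9, 15->6, 11->3, 16->7, 19->10, 17->8, 9->2, 8->1, 13->5
Step 2: d_i = R_x(i) - R_y(i); compute d_i^2.
  (9-4)^2=25, (8-9)^2=1, (5-6)^2=1, (4-3)^2=1, (6-7)^2=1, (10-10)^2=0, (3-8)^2=25, (1-2)^2=1, (7-1)^2=36, (2-5)^2=9
sum(d^2) = 100.
Step 3: rho = 1 - 6*100 / (10*(10^2 - 1)) = 1 - 600/990 = 0.393939.
Step 4: Under H0, t = rho * sqrt((n-2)/(1-rho^2)) = 1.2123 ~ t(8).
Step 5: Two-sided p-value from the t-distribution with 8 df = 0.259998.
Step 6: alpha = 0.05. fail to reject H0.

rho = 0.3939, p = 0.259998, fail to reject H0 at alpha = 0.05.


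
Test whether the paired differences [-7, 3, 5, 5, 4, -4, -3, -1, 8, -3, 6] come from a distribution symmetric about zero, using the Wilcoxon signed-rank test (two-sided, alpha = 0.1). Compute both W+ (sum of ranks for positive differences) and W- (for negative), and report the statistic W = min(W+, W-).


Step 1: Drop any zero differences (none here) and take |d_i|.
|d| = [7, 3, 5, 5, 4, 4, 3, 1, 8, 3, 6]
Step 2: Midrank |d_i| (ties get averaged ranks).
ranks: |7|->10, |3|->3, |5|->7.5, |5|->7.5, |4|->5.5, |4|->5.5, |3|->3, |1|->1, |8|->11, |3|->3, |6|->9
Step 3: Attach original signs; sum ranks with positive sign and with negative sign.
W+ = 3 + 7.5 + 7.5 + 5.5 + 11 + 9 = 43.5
W- = 10 + 5.5 + 3 + 1 + 3 = 22.5
(Check: W+ + W- = 66 should equal n(n+1)/2 = 66.)
Step 4: Test statistic W = min(W+, W-) = 22.5.
Step 5: Ties in |d|, so use the tie-corrected normal approximation.
        E[W] = n(n+1)/4 = 11*12/4 = 33.
        Tie groups: |d|=3 (t=3), |d|=4 (t=2), |d|=5 (t=2); sum(t^3 - t) = 36.
        Var[W] = n(n+1)(2n+1)/24 - sum(t^3-t)/48 = 3036/24 - 36/48 = 125.75.
        z = (W - E[W]) / sqrt(Var[W]) = (22.5 - 33) / 11.2138 = -0.9363.
        Two-sided p = 2*Phi(z) = 0.349096.
Step 6: alpha = 0.1. fail to reject H0.

W+ = 43.5, W- = 22.5, W = min = 22.5, p = 0.349096, fail to reject H0.


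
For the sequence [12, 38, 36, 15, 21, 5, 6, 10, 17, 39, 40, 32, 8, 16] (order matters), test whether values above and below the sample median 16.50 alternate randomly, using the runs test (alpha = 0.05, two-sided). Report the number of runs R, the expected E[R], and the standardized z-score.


Step 1: Compute median = 16.50; label A = above, B = below.
Labels in order: BAABABBBAAAABB  (n_A = 7, n_B = 7)
Step 2: Count runs R = 7.
Step 3: Under H0 (random ordering), E[R] = 2*n_A*n_B/(n_A+n_B) + 1 = 2*7*7/14 + 1 = 8.0000.
        Var[R] = 2*n_A*n_B*(2*n_A*n_B - n_A - n_B) / ((n_A+n_B)^2 * (n_A+n_B-1)) = 8232/2548 = 3.2308.
        SD[R] = 1.7974.
Step 4: Continuity-corrected z = (R + 0.5 - E[R]) / SD[R] = (7 + 0.5 - 8.0000) / 1.7974 = -0.2782.
Step 5: Two-sided p-value via normal approximation = 2*(1 - Phi(|z|)) = 0.780879.
Step 6: alpha = 0.05. fail to reject H0.

R = 7, z = -0.2782, p = 0.780879, fail to reject H0.


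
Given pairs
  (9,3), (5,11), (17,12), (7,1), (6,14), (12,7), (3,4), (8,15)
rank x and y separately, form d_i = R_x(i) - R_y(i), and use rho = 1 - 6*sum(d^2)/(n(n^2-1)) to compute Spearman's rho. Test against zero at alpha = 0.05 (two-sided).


Step 1: Rank x and y separately (midranks; no ties here).
rank(x): 9->6, 5->2, 17->8, 7->4, 6->3, 12->7, 3->1, 8->5
rank(y): 3->2, 11->5, 12->6, 1->1, 14->7, 7->4, 4->3, 15->8
Step 2: d_i = R_x(i) - R_y(i); compute d_i^2.
  (6-2)^2=16, (2-5)^2=9, (8-6)^2=4, (4-1)^2=9, (3-7)^2=16, (7-4)^2=9, (1-3)^2=4, (5-8)^2=9
sum(d^2) = 76.
Step 3: rho = 1 - 6*76 / (8*(8^2 - 1)) = 1 - 456/504 = 0.095238.
Step 4: Under H0, t = rho * sqrt((n-2)/(1-rho^2)) = 0.2343 ~ t(6).
Step 5: Two-sided p-value from the t-distribution with 6 df = 0.822505.
Step 6: alpha = 0.05. fail to reject H0.

rho = 0.0952, p = 0.822505, fail to reject H0 at alpha = 0.05.


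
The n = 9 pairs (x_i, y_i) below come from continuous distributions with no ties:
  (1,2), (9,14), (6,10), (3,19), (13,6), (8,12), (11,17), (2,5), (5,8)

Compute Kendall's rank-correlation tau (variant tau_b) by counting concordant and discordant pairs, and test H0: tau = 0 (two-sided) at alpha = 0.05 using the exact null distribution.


Step 1: Enumerate the 36 unordered pairs (i,j) with i<j and classify each by sign(x_j-x_i) * sign(y_j-y_i).
  (1,2):dx=+8,dy=+12->C; (1,3):dx=+5,dy=+8->C; (1,4):dx=+2,dy=+17->C; (1,5):dx=+12,dy=+4->C
  (1,6):dx=+7,dy=+10->C; (1,7):dx=+10,dy=+15->C; (1,8):dx=+1,dy=+3->C; (1,9):dx=+4,dy=+6->C
  (2,3):dx=-3,dy=-4->C; (2,4):dx=-6,dy=+5->D; (2,5):dx=+4,dy=-8->D; (2,6):dx=-1,dy=-2->C
  (2,7):dx=+2,dy=+3->C; (2,8):dx=-7,dy=-9->C; (2,9):dx=-4,dy=-6->C; (3,4):dx=-3,dy=+9->D
  (3,5):dx=+7,dy=-4->D; (3,6):dx=+2,dy=+2->C; (3,7):dx=+5,dy=+7->C; (3,8):dx=-4,dy=-5->C
  (3,9):dx=-1,dy=-2->C; (4,5):dx=+10,dy=-13->D; (4,6):dx=+5,dy=-7->D; (4,7):dx=+8,dy=-2->D
  (4,8):dx=-1,dy=-14->C; (4,9):dx=+2,dy=-11->D; (5,6):dx=-5,dy=+6->D; (5,7):dx=-2,dy=+11->D
  (5,8):dx=-11,dy=-1->C; (5,9):dx=-8,dy=+2->D; (6,7):dx=+3,dy=+5->C; (6,8):dx=-6,dy=-7->C
  (6,9):dx=-3,dy=-4->C; (7,8):dx=-9,dy=-12->C; (7,9):dx=-6,dy=-9->C; (8,9):dx=+3,dy=+3->C
Step 2: C = 25, D = 11, total pairs = 36.
Step 3: tau = (C - D)/(n(n-1)/2) = (25 - 11)/36 = 0.388889.
Step 4: Exact two-sided p-value (enumerate n! = 362880 permutations of y under H0): p = 0.180181.
Step 5: alpha = 0.05. fail to reject H0.

tau_b = 0.3889 (C=25, D=11), p = 0.180181, fail to reject H0.


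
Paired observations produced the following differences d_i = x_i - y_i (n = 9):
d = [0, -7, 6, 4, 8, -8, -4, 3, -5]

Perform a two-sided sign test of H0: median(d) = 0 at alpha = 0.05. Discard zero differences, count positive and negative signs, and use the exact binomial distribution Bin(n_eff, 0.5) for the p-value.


Step 1: Discard zero differences. Original n = 9; n_eff = number of nonzero differences = 8.
Nonzero differences (with sign): -7, +6, +4, +8, -8, -4, +3, -5
Step 2: Count signs: positive = 4, negative = 4.
Step 3: Under H0: P(positive) = 0.5, so the number of positives S ~ Bin(8, 0.5).
Step 4: Two-sided exact p-value = sum of Bin(8,0.5) probabilities at or below the observed probability = 1.000000.
Step 5: alpha = 0.05. fail to reject H0.

n_eff = 8, pos = 4, neg = 4, p = 1.000000, fail to reject H0.


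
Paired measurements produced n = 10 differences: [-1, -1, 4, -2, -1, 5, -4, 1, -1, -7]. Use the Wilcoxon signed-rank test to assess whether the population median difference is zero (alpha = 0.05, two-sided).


Step 1: Drop any zero differences (none here) and take |d_i|.
|d| = [1, 1, 4, 2, 1, 5, 4, 1, 1, 7]
Step 2: Midrank |d_i| (ties get averaged ranks).
ranks: |1|->3, |1|->3, |4|->7.5, |2|->6, |1|->3, |5|->9, |4|->7.5, |1|->3, |1|->3, |7|->10
Step 3: Attach original signs; sum ranks with positive sign and with negative sign.
W+ = 7.5 + 9 + 3 = 19.5
W- = 3 + 3 + 6 + 3 + 7.5 + 3 + 10 = 35.5
(Check: W+ + W- = 55 should equal n(n+1)/2 = 55.)
Step 4: Test statistic W = min(W+, W-) = 19.5.
Step 5: Ties in |d|, so use the tie-corrected normal approximation.
        E[W] = n(n+1)/4 = 10*11/4 = 27.5.
        Tie groups: |d|=1 (t=5), |d|=4 (t=2); sum(t^3 - t) = 126.
        Var[W] = n(n+1)(2n+1)/24 - sum(t^3-t)/48 = 2310/24 - 126/48 = 93.625.
        z = (W - E[W]) / sqrt(Var[W]) = (19.5 - 27.5) / 9.6760 = -0.8268.
        Two-sided p = 2*Phi(z) = 0.408357.
Step 6: alpha = 0.05. fail to reject H0.

W+ = 19.5, W- = 35.5, W = min = 19.5, p = 0.408357, fail to reject H0.


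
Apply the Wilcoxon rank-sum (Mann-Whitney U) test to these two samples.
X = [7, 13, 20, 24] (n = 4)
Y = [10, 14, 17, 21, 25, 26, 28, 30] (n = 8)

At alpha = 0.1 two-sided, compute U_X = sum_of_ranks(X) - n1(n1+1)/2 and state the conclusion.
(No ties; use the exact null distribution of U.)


Step 1: Combine and sort all 12 observations; assign midranks.
sorted (value, group): (7,X), (10,Y), (13,X), (14,Y), (17,Y), (20,X), (21,Y), (24,X), (25,Y), (26,Y), (28,Y), (30,Y)
ranks: 7->1, 10->2, 13->3, 14->4, 17->5, 20->6, 21->7, 24->8, 25->9, 26->10, 28->11, 30->12
Step 2: Rank sum for X: R1 = 1 + 3 + 6 + 8 = 18.
Step 3: U_X = R1 - n1(n1+1)/2 = 18 - 4*5/2 = 18 - 10 = 8.
       U_Y = n1*n2 - U_X = 32 - 8 = 24.
Step 4: No ties, so the exact null distribution of U (based on enumerating the C(12,4) = 495 equally likely rank assignments) gives the two-sided p-value.
Step 5: p-value = 0.214141; compare to alpha = 0.1. fail to reject H0.

U_X = 8, p = 0.214141, fail to reject H0 at alpha = 0.1.


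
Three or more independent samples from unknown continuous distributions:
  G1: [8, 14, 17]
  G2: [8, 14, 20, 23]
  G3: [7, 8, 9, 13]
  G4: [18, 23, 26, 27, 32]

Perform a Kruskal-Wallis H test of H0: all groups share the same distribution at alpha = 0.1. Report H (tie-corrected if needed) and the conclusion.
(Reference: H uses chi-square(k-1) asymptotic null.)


Step 1: Combine all N = 16 observations and assign midranks.
sorted (value, group, rank): (7,G3,1), (8,G1,3), (8,G2,3), (8,G3,3), (9,G3,5), (13,G3,6), (14,G1,7.5), (14,G2,7.5), (17,G1,9), (18,G4,10), (20,G2,11), (23,G2,12.5), (23,G4,12.5), (26,G4,14), (27,G4,15), (32,G4,16)
Step 2: Sum ranks within each group.
R_1 = 19.5 (n_1 = 3)
R_2 = 34 (n_2 = 4)
R_3 = 15 (n_3 = 4)
R_4 = 67.5 (n_4 = 5)
Step 3: H = 12/(N(N+1)) * sum(R_i^2/n_i) - 3(N+1)
     = 12/(16*17) * (19.5^2/3 + 34^2/4 + 15^2/4 + 67.5^2/5) - 3*17
     = 0.044118 * 1383.25 - 51
     = 10.025735.
Step 4: Ties present; correction factor C = 1 - 36/(16^3 - 16) = 0.991176. Corrected H = 10.025735 / 0.991176 = 10.114985.
Step 5: Under H0, H ~ chi^2(3); p-value = 0.017614.
Step 6: alpha = 0.1. reject H0.

H = 10.1150, df = 3, p = 0.017614, reject H0.


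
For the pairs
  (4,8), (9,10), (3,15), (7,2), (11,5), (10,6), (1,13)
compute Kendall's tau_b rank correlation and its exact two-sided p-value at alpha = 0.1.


Step 1: Enumerate the 21 unordered pairs (i,j) with i<j and classify each by sign(x_j-x_i) * sign(y_j-y_i).
  (1,2):dx=+5,dy=+2->C; (1,3):dx=-1,dy=+7->D; (1,4):dx=+3,dy=-6->D; (1,5):dx=+7,dy=-3->D
  (1,6):dx=+6,dy=-2->D; (1,7):dx=-3,dy=+5->D; (2,3):dx=-6,dy=+5->D; (2,4):dx=-2,dy=-8->C
  (2,5):dx=+2,dy=-5->D; (2,6):dx=+1,dy=-4->D; (2,7):dx=-8,dy=+3->D; (3,4):dx=+4,dy=-13->D
  (3,5):dx=+8,dy=-10->D; (3,6):dx=+7,dy=-9->D; (3,7):dx=-2,dy=-2->C; (4,5):dx=+4,dy=+3->C
  (4,6):dx=+3,dy=+4->C; (4,7):dx=-6,dy=+11->D; (5,6):dx=-1,dy=+1->D; (5,7):dx=-10,dy=+8->D
  (6,7):dx=-9,dy=+7->D
Step 2: C = 5, D = 16, total pairs = 21.
Step 3: tau = (C - D)/(n(n-1)/2) = (5 - 16)/21 = -0.523810.
Step 4: Exact two-sided p-value (enumerate n! = 5040 permutations of y under H0): p = 0.136111.
Step 5: alpha = 0.1. fail to reject H0.

tau_b = -0.5238 (C=5, D=16), p = 0.136111, fail to reject H0.


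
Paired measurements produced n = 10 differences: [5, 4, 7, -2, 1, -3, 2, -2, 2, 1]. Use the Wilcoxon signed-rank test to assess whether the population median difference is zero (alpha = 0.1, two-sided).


Step 1: Drop any zero differences (none here) and take |d_i|.
|d| = [5, 4, 7, 2, 1, 3, 2, 2, 2, 1]
Step 2: Midrank |d_i| (ties get averaged ranks).
ranks: |5|->9, |4|->8, |7|->10, |2|->4.5, |1|->1.5, |3|->7, |2|->4.5, |2|->4.5, |2|->4.5, |1|->1.5
Step 3: Attach original signs; sum ranks with positive sign and with negative sign.
W+ = 9 + 8 + 10 + 1.5 + 4.5 + 4.5 + 1.5 = 39
W- = 4.5 + 7 + 4.5 = 16
(Check: W+ + W- = 55 should equal n(n+1)/2 = 55.)
Step 4: Test statistic W = min(W+, W-) = 16.
Step 5: Ties in |d|, so use the tie-corrected normal approximation.
        E[W] = n(n+1)/4 = 10*11/4 = 27.5.
        Tie groups: |d|=1 (t=2), |d|=2 (t=4); sum(t^3 - t) = 66.
        Var[W] = n(n+1)(2n+1)/24 - sum(t^3-t)/48 = 2310/24 - 66/48 = 94.875.
        z = (W - E[W]) / sqrt(Var[W]) = (16 - 27.5) / 9.7404 = -1.1807.
        Two-sided p = 2*Phi(z) = 0.237741.
Step 6: alpha = 0.1. fail to reject H0.

W+ = 39, W- = 16, W = min = 16, p = 0.237741, fail to reject H0.


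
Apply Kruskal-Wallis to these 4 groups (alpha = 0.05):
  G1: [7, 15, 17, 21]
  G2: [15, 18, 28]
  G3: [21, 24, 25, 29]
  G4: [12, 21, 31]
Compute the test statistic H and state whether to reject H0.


Step 1: Combine all N = 14 observations and assign midranks.
sorted (value, group, rank): (7,G1,1), (12,G4,2), (15,G1,3.5), (15,G2,3.5), (17,G1,5), (18,G2,6), (21,G1,8), (21,G3,8), (21,G4,8), (24,G3,10), (25,G3,11), (28,G2,12), (29,G3,13), (31,G4,14)
Step 2: Sum ranks within each group.
R_1 = 17.5 (n_1 = 4)
R_2 = 21.5 (n_2 = 3)
R_3 = 42 (n_3 = 4)
R_4 = 24 (n_4 = 3)
Step 3: H = 12/(N(N+1)) * sum(R_i^2/n_i) - 3(N+1)
     = 12/(14*15) * (17.5^2/4 + 21.5^2/3 + 42^2/4 + 24^2/3) - 3*15
     = 0.057143 * 863.646 - 45
     = 4.351190.
Step 4: Ties present; correction factor C = 1 - 30/(14^3 - 14) = 0.989011. Corrected H = 4.351190 / 0.989011 = 4.399537.
Step 5: Under H0, H ~ chi^2(3); p-value = 0.221428.
Step 6: alpha = 0.05. fail to reject H0.

H = 4.3995, df = 3, p = 0.221428, fail to reject H0.


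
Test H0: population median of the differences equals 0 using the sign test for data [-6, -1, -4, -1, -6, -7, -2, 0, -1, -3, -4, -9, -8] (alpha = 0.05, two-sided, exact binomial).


Step 1: Discard zero differences. Original n = 13; n_eff = number of nonzero differences = 12.
Nonzero differences (with sign): -6, -1, -4, -1, -6, -7, -2, -1, -3, -4, -9, -8
Step 2: Count signs: positive = 0, negative = 12.
Step 3: Under H0: P(positive) = 0.5, so the number of positives S ~ Bin(12, 0.5).
Step 4: Two-sided exact p-value = sum of Bin(12,0.5) probabilities at or below the observed probability = 0.000488.
Step 5: alpha = 0.05. reject H0.

n_eff = 12, pos = 0, neg = 12, p = 0.000488, reject H0.


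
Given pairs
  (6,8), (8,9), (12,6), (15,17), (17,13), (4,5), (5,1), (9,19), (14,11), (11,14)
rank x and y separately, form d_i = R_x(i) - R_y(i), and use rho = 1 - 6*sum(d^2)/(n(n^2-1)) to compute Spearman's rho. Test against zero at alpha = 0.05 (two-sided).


Step 1: Rank x and y separately (midranks; no ties here).
rank(x): 6->3, 8->4, 12->7, 15->9, 17->10, 4->1, 5->2, 9->5, 14->8, 11->6
rank(y): 8->4, 9->5, 6->3, 17->9, 13->7, 5->2, 1->1, 19->10, 11->6, 14->8
Step 2: d_i = R_x(i) - R_y(i); compute d_i^2.
  (3-4)^2=1, (4-5)^2=1, (7-3)^2=16, (9-9)^2=0, (10-7)^2=9, (1-2)^2=1, (2-1)^2=1, (5-10)^2=25, (8-6)^2=4, (6-8)^2=4
sum(d^2) = 62.
Step 3: rho = 1 - 6*62 / (10*(10^2 - 1)) = 1 - 372/990 = 0.624242.
Step 4: Under H0, t = rho * sqrt((n-2)/(1-rho^2)) = 2.2601 ~ t(8).
Step 5: Two-sided p-value from the t-distribution with 8 df = 0.053718.
Step 6: alpha = 0.05. fail to reject H0.

rho = 0.6242, p = 0.053718, fail to reject H0 at alpha = 0.05.


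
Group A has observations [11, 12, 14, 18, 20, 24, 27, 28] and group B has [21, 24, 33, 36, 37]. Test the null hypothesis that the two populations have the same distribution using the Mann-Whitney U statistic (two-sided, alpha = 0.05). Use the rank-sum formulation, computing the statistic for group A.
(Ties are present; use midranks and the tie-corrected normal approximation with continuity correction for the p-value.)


Step 1: Combine and sort all 13 observations; assign midranks.
sorted (value, group): (11,X), (12,X), (14,X), (18,X), (20,X), (21,Y), (24,X), (24,Y), (27,X), (28,X), (33,Y), (36,Y), (37,Y)
ranks: 11->1, 12->2, 14->3, 18->4, 20->5, 21->6, 24->7.5, 24->7.5, 27->9, 28->10, 33->11, 36->12, 37->13
Step 2: Rank sum for X: R1 = 1 + 2 + 3 + 4 + 5 + 7.5 + 9 + 10 = 41.5.
Step 3: U_X = R1 - n1(n1+1)/2 = 41.5 - 8*9/2 = 41.5 - 36 = 5.5.
       U_Y = n1*n2 - U_X = 40 - 5.5 = 34.5.
Step 4: Ties are present, so use the tie-corrected normal approximation (with continuity correction) for the p-value.
Step 5: p-value = 0.040149; compare to alpha = 0.05. reject H0.

U_X = 5.5, p = 0.040149, reject H0 at alpha = 0.05.


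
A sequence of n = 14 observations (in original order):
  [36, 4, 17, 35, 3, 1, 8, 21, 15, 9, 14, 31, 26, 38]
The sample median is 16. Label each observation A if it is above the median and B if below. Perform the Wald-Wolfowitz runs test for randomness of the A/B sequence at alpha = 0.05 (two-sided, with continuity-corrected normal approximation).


Step 1: Compute median = 16; label A = above, B = below.
Labels in order: ABAABBBABBBAAA  (n_A = 7, n_B = 7)
Step 2: Count runs R = 7.
Step 3: Under H0 (random ordering), E[R] = 2*n_A*n_B/(n_A+n_B) + 1 = 2*7*7/14 + 1 = 8.0000.
        Var[R] = 2*n_A*n_B*(2*n_A*n_B - n_A - n_B) / ((n_A+n_B)^2 * (n_A+n_B-1)) = 8232/2548 = 3.2308.
        SD[R] = 1.7974.
Step 4: Continuity-corrected z = (R + 0.5 - E[R]) / SD[R] = (7 + 0.5 - 8.0000) / 1.7974 = -0.2782.
Step 5: Two-sided p-value via normal approximation = 2*(1 - Phi(|z|)) = 0.780879.
Step 6: alpha = 0.05. fail to reject H0.

R = 7, z = -0.2782, p = 0.780879, fail to reject H0.


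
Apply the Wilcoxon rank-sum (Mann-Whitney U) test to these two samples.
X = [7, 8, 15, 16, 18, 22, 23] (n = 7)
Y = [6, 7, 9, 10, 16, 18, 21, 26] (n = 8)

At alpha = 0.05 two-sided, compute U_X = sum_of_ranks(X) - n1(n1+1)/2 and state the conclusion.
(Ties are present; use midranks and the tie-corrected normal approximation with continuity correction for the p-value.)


Step 1: Combine and sort all 15 observations; assign midranks.
sorted (value, group): (6,Y), (7,X), (7,Y), (8,X), (9,Y), (10,Y), (15,X), (16,X), (16,Y), (18,X), (18,Y), (21,Y), (22,X), (23,X), (26,Y)
ranks: 6->1, 7->2.5, 7->2.5, 8->4, 9->5, 10->6, 15->7, 16->8.5, 16->8.5, 18->10.5, 18->10.5, 21->12, 22->13, 23->14, 26->15
Step 2: Rank sum for X: R1 = 2.5 + 4 + 7 + 8.5 + 10.5 + 13 + 14 = 59.5.
Step 3: U_X = R1 - n1(n1+1)/2 = 59.5 - 7*8/2 = 59.5 - 28 = 31.5.
       U_Y = n1*n2 - U_X = 56 - 31.5 = 24.5.
Step 4: Ties are present, so use the tie-corrected normal approximation (with continuity correction) for the p-value.
Step 5: p-value = 0.727753; compare to alpha = 0.05. fail to reject H0.

U_X = 31.5, p = 0.727753, fail to reject H0 at alpha = 0.05.


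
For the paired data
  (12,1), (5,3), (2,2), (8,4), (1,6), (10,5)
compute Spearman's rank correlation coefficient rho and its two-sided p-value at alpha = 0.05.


Step 1: Rank x and y separately (midranks; no ties here).
rank(x): 12->6, 5->3, 2->2, 8->4, 1->1, 10->5
rank(y): 1->1, 3->3, 2->2, 4->4, 6->6, 5->5
Step 2: d_i = R_x(i) - R_y(i); compute d_i^2.
  (6-1)^2=25, (3-3)^2=0, (2-2)^2=0, (4-4)^2=0, (1-6)^2=25, (5-5)^2=0
sum(d^2) = 50.
Step 3: rho = 1 - 6*50 / (6*(6^2 - 1)) = 1 - 300/210 = -0.428571.
Step 4: Under H0, t = rho * sqrt((n-2)/(1-rho^2)) = -0.9487 ~ t(4).
Step 5: Two-sided p-value from the t-distribution with 4 df = 0.396501.
Step 6: alpha = 0.05. fail to reject H0.

rho = -0.4286, p = 0.396501, fail to reject H0 at alpha = 0.05.


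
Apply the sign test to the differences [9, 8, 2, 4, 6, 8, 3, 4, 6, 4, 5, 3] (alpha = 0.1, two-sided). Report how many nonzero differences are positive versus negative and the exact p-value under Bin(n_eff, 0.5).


Step 1: Discard zero differences. Original n = 12; n_eff = number of nonzero differences = 12.
Nonzero differences (with sign): +9, +8, +2, +4, +6, +8, +3, +4, +6, +4, +5, +3
Step 2: Count signs: positive = 12, negative = 0.
Step 3: Under H0: P(positive) = 0.5, so the number of positives S ~ Bin(12, 0.5).
Step 4: Two-sided exact p-value = sum of Bin(12,0.5) probabilities at or below the observed probability = 0.000488.
Step 5: alpha = 0.1. reject H0.

n_eff = 12, pos = 12, neg = 0, p = 0.000488, reject H0.


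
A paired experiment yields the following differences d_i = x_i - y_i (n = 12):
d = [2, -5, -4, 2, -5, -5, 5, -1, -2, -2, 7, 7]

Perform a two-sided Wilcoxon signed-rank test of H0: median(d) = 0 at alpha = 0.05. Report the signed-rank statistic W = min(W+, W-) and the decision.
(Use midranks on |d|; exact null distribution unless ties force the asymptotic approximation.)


Step 1: Drop any zero differences (none here) and take |d_i|.
|d| = [2, 5, 4, 2, 5, 5, 5, 1, 2, 2, 7, 7]
Step 2: Midrank |d_i| (ties get averaged ranks).
ranks: |2|->3.5, |5|->8.5, |4|->6, |2|->3.5, |5|->8.5, |5|->8.5, |5|->8.5, |1|->1, |2|->3.5, |2|->3.5, |7|->11.5, |7|->11.5
Step 3: Attach original signs; sum ranks with positive sign and with negative sign.
W+ = 3.5 + 3.5 + 8.5 + 11.5 + 11.5 = 38.5
W- = 8.5 + 6 + 8.5 + 8.5 + 1 + 3.5 + 3.5 = 39.5
(Check: W+ + W- = 78 should equal n(n+1)/2 = 78.)
Step 4: Test statistic W = min(W+, W-) = 38.5.
Step 5: Ties in |d|, so use the tie-corrected normal approximation.
        E[W] = n(n+1)/4 = 12*13/4 = 39.
        Tie groups: |d|=2 (t=4), |d|=5 (t=4), |d|=7 (t=2); sum(t^3 - t) = 126.
        Var[W] = n(n+1)(2n+1)/24 - sum(t^3-t)/48 = 3900/24 - 126/48 = 159.875.
        z = (W - E[W]) / sqrt(Var[W]) = (38.5 - 39) / 12.6442 = -0.0395.
        Two-sided p = 2*Phi(z) = 0.968457.
Step 6: alpha = 0.05. fail to reject H0.

W+ = 38.5, W- = 39.5, W = min = 38.5, p = 0.968457, fail to reject H0.


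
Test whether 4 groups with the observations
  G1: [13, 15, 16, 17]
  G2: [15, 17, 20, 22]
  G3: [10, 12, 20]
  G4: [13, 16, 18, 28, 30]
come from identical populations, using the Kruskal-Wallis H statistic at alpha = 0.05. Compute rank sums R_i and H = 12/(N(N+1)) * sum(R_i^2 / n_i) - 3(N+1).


Step 1: Combine all N = 16 observations and assign midranks.
sorted (value, group, rank): (10,G3,1), (12,G3,2), (13,G1,3.5), (13,G4,3.5), (15,G1,5.5), (15,G2,5.5), (16,G1,7.5), (16,G4,7.5), (17,G1,9.5), (17,G2,9.5), (18,G4,11), (20,G2,12.5), (20,G3,12.5), (22,G2,14), (28,G4,15), (30,G4,16)
Step 2: Sum ranks within each group.
R_1 = 26 (n_1 = 4)
R_2 = 41.5 (n_2 = 4)
R_3 = 15.5 (n_3 = 3)
R_4 = 53 (n_4 = 5)
Step 3: H = 12/(N(N+1)) * sum(R_i^2/n_i) - 3(N+1)
     = 12/(16*17) * (26^2/4 + 41.5^2/4 + 15.5^2/3 + 53^2/5) - 3*17
     = 0.044118 * 1241.45 - 51
     = 3.769669.
Step 4: Ties present; correction factor C = 1 - 30/(16^3 - 16) = 0.992647. Corrected H = 3.769669 / 0.992647 = 3.797593.
Step 5: Under H0, H ~ chi^2(3); p-value = 0.284166.
Step 6: alpha = 0.05. fail to reject H0.

H = 3.7976, df = 3, p = 0.284166, fail to reject H0.


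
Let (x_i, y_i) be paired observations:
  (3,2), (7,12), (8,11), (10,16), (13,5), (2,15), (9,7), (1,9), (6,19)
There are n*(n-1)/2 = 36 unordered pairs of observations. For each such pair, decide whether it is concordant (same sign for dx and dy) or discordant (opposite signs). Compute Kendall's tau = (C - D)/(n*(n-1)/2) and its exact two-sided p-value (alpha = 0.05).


Step 1: Enumerate the 36 unordered pairs (i,j) with i<j and classify each by sign(x_j-x_i) * sign(y_j-y_i).
  (1,2):dx=+4,dy=+10->C; (1,3):dx=+5,dy=+9->C; (1,4):dx=+7,dy=+14->C; (1,5):dx=+10,dy=+3->C
  (1,6):dx=-1,dy=+13->D; (1,7):dx=+6,dy=+5->C; (1,8):dx=-2,dy=+7->D; (1,9):dx=+3,dy=+17->C
  (2,3):dx=+1,dy=-1->D; (2,4):dx=+3,dy=+4->C; (2,5):dx=+6,dy=-7->D; (2,6):dx=-5,dy=+3->D
  (2,7):dx=+2,dy=-5->D; (2,8):dx=-6,dy=-3->C; (2,9):dx=-1,dy=+7->D; (3,4):dx=+2,dy=+5->C
  (3,5):dx=+5,dy=-6->D; (3,6):dx=-6,dy=+4->D; (3,7):dx=+1,dy=-4->D; (3,8):dx=-7,dy=-2->C
  (3,9):dx=-2,dy=+8->D; (4,5):dx=+3,dy=-11->D; (4,6):dx=-8,dy=-1->C; (4,7):dx=-1,dy=-9->C
  (4,8):dx=-9,dy=-7->C; (4,9):dx=-4,dy=+3->D; (5,6):dx=-11,dy=+10->D; (5,7):dx=-4,dy=+2->D
  (5,8):dx=-12,dy=+4->D; (5,9):dx=-7,dy=+14->D; (6,7):dx=+7,dy=-8->D; (6,8):dx=-1,dy=-6->C
  (6,9):dx=+4,dy=+4->C; (7,8):dx=-8,dy=+2->D; (7,9):dx=-3,dy=+12->D; (8,9):dx=+5,dy=+10->C
Step 2: C = 16, D = 20, total pairs = 36.
Step 3: tau = (C - D)/(n(n-1)/2) = (16 - 20)/36 = -0.111111.
Step 4: Exact two-sided p-value (enumerate n! = 362880 permutations of y under H0): p = 0.761414.
Step 5: alpha = 0.05. fail to reject H0.

tau_b = -0.1111 (C=16, D=20), p = 0.761414, fail to reject H0.


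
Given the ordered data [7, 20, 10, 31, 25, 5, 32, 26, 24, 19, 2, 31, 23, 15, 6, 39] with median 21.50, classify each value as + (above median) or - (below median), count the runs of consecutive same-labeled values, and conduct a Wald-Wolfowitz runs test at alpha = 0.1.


Step 1: Compute median = 21.50; label A = above, B = below.
Labels in order: BBBAABAAABBAABBA  (n_A = 8, n_B = 8)
Step 2: Count runs R = 8.
Step 3: Under H0 (random ordering), E[R] = 2*n_A*n_B/(n_A+n_B) + 1 = 2*8*8/16 + 1 = 9.0000.
        Var[R] = 2*n_A*n_B*(2*n_A*n_B - n_A - n_B) / ((n_A+n_B)^2 * (n_A+n_B-1)) = 14336/3840 = 3.7333.
        SD[R] = 1.9322.
Step 4: Continuity-corrected z = (R + 0.5 - E[R]) / SD[R] = (8 + 0.5 - 9.0000) / 1.9322 = -0.2588.
Step 5: Two-sided p-value via normal approximation = 2*(1 - Phi(|z|)) = 0.795809.
Step 6: alpha = 0.1. fail to reject H0.

R = 8, z = -0.2588, p = 0.795809, fail to reject H0.


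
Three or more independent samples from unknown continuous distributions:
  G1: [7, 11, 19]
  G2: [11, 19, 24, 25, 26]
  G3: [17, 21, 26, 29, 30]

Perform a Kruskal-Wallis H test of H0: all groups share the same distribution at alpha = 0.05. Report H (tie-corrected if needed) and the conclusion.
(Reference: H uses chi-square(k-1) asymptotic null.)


Step 1: Combine all N = 13 observations and assign midranks.
sorted (value, group, rank): (7,G1,1), (11,G1,2.5), (11,G2,2.5), (17,G3,4), (19,G1,5.5), (19,G2,5.5), (21,G3,7), (24,G2,8), (25,G2,9), (26,G2,10.5), (26,G3,10.5), (29,G3,12), (30,G3,13)
Step 2: Sum ranks within each group.
R_1 = 9 (n_1 = 3)
R_2 = 35.5 (n_2 = 5)
R_3 = 46.5 (n_3 = 5)
Step 3: H = 12/(N(N+1)) * sum(R_i^2/n_i) - 3(N+1)
     = 12/(13*14) * (9^2/3 + 35.5^2/5 + 46.5^2/5) - 3*14
     = 0.065934 * 711.5 - 42
     = 4.912088.
Step 4: Ties present; correction factor C = 1 - 18/(13^3 - 13) = 0.991758. Corrected H = 4.912088 / 0.991758 = 4.952909.
Step 5: Under H0, H ~ chi^2(2); p-value = 0.084041.
Step 6: alpha = 0.05. fail to reject H0.

H = 4.9529, df = 2, p = 0.084041, fail to reject H0.


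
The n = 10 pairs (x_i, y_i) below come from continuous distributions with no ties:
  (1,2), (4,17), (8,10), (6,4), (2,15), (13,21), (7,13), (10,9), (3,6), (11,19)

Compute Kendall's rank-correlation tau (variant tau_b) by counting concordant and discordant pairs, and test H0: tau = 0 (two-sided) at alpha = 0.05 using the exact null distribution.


Step 1: Enumerate the 45 unordered pairs (i,j) with i<j and classify each by sign(x_j-x_i) * sign(y_j-y_i).
  (1,2):dx=+3,dy=+15->C; (1,3):dx=+7,dy=+8->C; (1,4):dx=+5,dy=+2->C; (1,5):dx=+1,dy=+13->C
  (1,6):dx=+12,dy=+19->C; (1,7):dx=+6,dy=+11->C; (1,8):dx=+9,dy=+7->C; (1,9):dx=+2,dy=+4->C
  (1,10):dx=+10,dy=+17->C; (2,3):dx=+4,dy=-7->D; (2,4):dx=+2,dy=-13->D; (2,5):dx=-2,dy=-2->C
  (2,6):dx=+9,dy=+4->C; (2,7):dx=+3,dy=-4->D; (2,8):dx=+6,dy=-8->D; (2,9):dx=-1,dy=-11->C
  (2,10):dx=+7,dy=+2->C; (3,4):dx=-2,dy=-6->C; (3,5):dx=-6,dy=+5->D; (3,6):dx=+5,dy=+11->C
  (3,7):dx=-1,dy=+3->D; (3,8):dx=+2,dy=-1->D; (3,9):dx=-5,dy=-4->C; (3,10):dx=+3,dy=+9->C
  (4,5):dx=-4,dy=+11->D; (4,6):dx=+7,dy=+17->C; (4,7):dx=+1,dy=+9->C; (4,8):dx=+4,dy=+5->C
  (4,9):dx=-3,dy=+2->D; (4,10):dx=+5,dy=+15->C; (5,6):dx=+11,dy=+6->C; (5,7):dx=+5,dy=-2->D
  (5,8):dx=+8,dy=-6->D; (5,9):dx=+1,dy=-9->D; (5,10):dx=+9,dy=+4->C; (6,7):dx=-6,dy=-8->C
  (6,8):dx=-3,dy=-12->C; (6,9):dx=-10,dy=-15->C; (6,10):dx=-2,dy=-2->C; (7,8):dx=+3,dy=-4->D
  (7,9):dx=-4,dy=-7->C; (7,10):dx=+4,dy=+6->C; (8,9):dx=-7,dy=-3->C; (8,10):dx=+1,dy=+10->C
  (9,10):dx=+8,dy=+13->C
Step 2: C = 32, D = 13, total pairs = 45.
Step 3: tau = (C - D)/(n(n-1)/2) = (32 - 13)/45 = 0.422222.
Step 4: Exact two-sided p-value (enumerate n! = 3628800 permutations of y under H0): p = 0.108313.
Step 5: alpha = 0.05. fail to reject H0.

tau_b = 0.4222 (C=32, D=13), p = 0.108313, fail to reject H0.
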